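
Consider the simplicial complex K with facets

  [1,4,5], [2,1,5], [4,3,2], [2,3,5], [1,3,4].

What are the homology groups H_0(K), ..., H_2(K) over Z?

H_0 = Z,  H_1 = Z,  H_2 = 0.

Take the total order 1 < 2 < 3 < 4 < 5 on the vertex set. Then K (dimension 2) consists of the simplices:

  0-simplices (5): [1], [2], [3], [4], [5]
  1-simplices (10): [1,2], [1,3], [1,4], [1,5], [2,3], [2,4], [2,5], [3,4], [3,5], [4,5]
  2-simplices (5): [1,2,5], [1,3,4], [1,4,5], [2,3,4], [2,3,5]

giving chain groups C_0 ≅ Z^5, C_1 ≅ Z^10, C_2 ≅ Z^5.

The boundary map ∂_1: C_1 → C_0 is given by ∂[p,q] = [q] − [p].
This gives a 5×10 integer matrix of rank 4; reducing to Smith normal form yields diagonal entries (1,1,1,1).

Boundary ∂_2: C_2 → C_1 acts by ∂[p,q,r] = [q,r] − [p,r] + [p,q]. For instance
  ∂[1,3,4] = [3,4] − [1,4] + [1,3],
  ∂[2,3,4] = [3,4] − [2,4] + [2,3].
The resulting 10×5 matrix has rank 5, and its Smith normal form has invariant factors (1,1,1,1,1).

From H_k ≅ ker(∂_k) / im(∂_{k+1}) we obtain:

  H_0: rank C_0 − rank ∂_1 = 5 − 4 = 1, and the invariant factors of ∂_1 are all 1, so H_0 = Z.
  H_1: rank ker ∂_1 − rank ∂_2 = (10 − 4) − 5 = 1, and the invariant factors of ∂_2 are all 1, so H_1 = Z.
  H_2: rank ker ∂_2 − rank ∂_3 = (5 − 5) − 0 = 0, and there is no ∂_3, so H_2 = 0.

As a check, the Euler characteristic is 5 − 10 + 5 = 0, which agrees with 1 − 1 + 0 = 0.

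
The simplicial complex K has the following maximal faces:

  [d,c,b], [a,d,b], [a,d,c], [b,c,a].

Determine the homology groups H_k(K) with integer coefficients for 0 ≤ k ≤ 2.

Order the vertices as a < b < c < d. Listing each simplex with vertices in this order, K has dimension 2 with simplices:

  0-simplices (4): a, b, c, d
  1-simplices (6): ab, ac, ad, bc, bd, cd
  2-simplices (4): abc, abd, acd, bcd

so the chain groups are C_0 ≅ Z^4, C_1 ≅ Z^6, C_2 ≅ Z^4.

∂_1: C_1 → C_0 maps an edge to its endpoints' difference, ∂[p,q] = q − p. For instance
  ∂cd = d − c.
As a 4×6 matrix over Z this has rank 3, with invariant factors (1,1,1).

The boundary map ∂_2: C_2 → C_1 maps a triangle to the signed sum of its edges. For instance
  ∂abc = bc − ac + ab,
  ∂bcd = cd − bd + bc.
The resulting 6×4 matrix has rank 3, and its Smith normal form has invariant factors (1,1,1).

From H_k ≅ ker(∂_k) / im(∂_{k+1}) we obtain:

  H_0: rank C_0 − rank ∂_1 = 4 − 3 = 1, and the invariant factors of ∂_1 are all 1, so H_0 ≅ Z.
  H_1: rank ker ∂_1 − rank ∂_2 = (6 − 3) − 3 = 0, and the invariant factors of ∂_2 are all 1, so H_1 ≅ 0.
  H_2: rank ker ∂_2 − rank ∂_3 = (4 − 3) − 0 = 1, and there is no ∂_3, so H_2 ≅ Z.

As a check, the Euler characteristic is 4 − 6 + 4 = 2, which agrees with 1 − 0 + 1 = 2.
(K is a triangulation of the 2-sphere S^2.)

H_0 ≅ Z,  H_1 = 0,  H_2 ≅ Z.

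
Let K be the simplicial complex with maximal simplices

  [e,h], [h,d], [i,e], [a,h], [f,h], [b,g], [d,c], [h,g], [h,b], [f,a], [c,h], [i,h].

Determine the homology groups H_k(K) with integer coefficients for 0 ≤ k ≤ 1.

Take the total order a < b < c < d < e < f < g < h < i on the vertex set. Then K (dimension 1) consists of the simplices:

  0-simplices (9): a, b, c, d, e, f, g, h, i
  1-simplices (12): af, ah, bg, bh, cd, ch, dh, eh, ei, fh, gh, hi

giving chain groups C_0 ≅ Z^9, C_1 ≅ Z^12.

∂_1: C_1 → C_0 maps an edge to its endpoints' difference, ∂[p,q] = q − p.
The 9×12 boundary matrix has rank 8 and Smith normal form diag(1,1,1,1,1,1,1,1).

Computing H_k = (kernel of ∂_k) / (image of ∂_{k+1}):

  H_0: rank C_0 − rank ∂_1 = 9 − 8 = 1, and the invariant factors of ∂_1 are all 1, so H_0 ≅ Z.
  H_1: rank ker ∂_1 − rank ∂_2 = (12 − 8) − 0 = 4, and there is no ∂_2, so H_1 ≅ Z^4.

(K is a triangulation of a wedge of 4 circles.)

H_0 = Z,  H_1 = Z^4.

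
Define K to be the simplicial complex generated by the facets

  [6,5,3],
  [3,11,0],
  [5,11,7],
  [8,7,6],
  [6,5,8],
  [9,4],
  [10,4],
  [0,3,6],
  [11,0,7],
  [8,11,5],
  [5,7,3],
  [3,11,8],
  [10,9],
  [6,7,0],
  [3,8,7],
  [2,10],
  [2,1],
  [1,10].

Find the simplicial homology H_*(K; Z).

H_0 = Z^2,  H_1 = Z^2 ⊕ Z/2Z,  H_2 = 0.

We work with the vertex ordering 0 < 1 < 2 < 3 < 4 < 5 < 6 < 7 < 8 < 9 < 10 < 11. The simplices of K, each written with vertices in increasing order, are:

  0-simplices (12): [0], [1], [2], [3], [4], [5], [6], [7], [8], [9], [10], [11]
  1-simplices (24): (24 of them)
  2-simplices (12): [0,3,6], [0,3,11], [0,6,7], [0,7,11], [3,5,6], [3,5,7], [3,7,8], [3,8,11], [5,6,8], [5,7,11], [5,8,11], [6,7,8]

giving chain groups C_0 ≅ Z^12, C_1 ≅ Z^24, C_2 ≅ Z^12.

The boundary map ∂_1: C_1 → C_0 maps an edge to its endpoints' difference, ∂[p,q] = q − p. For instance
  ∂[4,10] = [10] − [4].
This gives a 12×24 integer matrix of rank 10; reducing to Smith normal form yields diagonal entries (1,1,1,1,1,1,1,1,1,1).

∂_2: C_2 → C_1 sends each 2-simplex [p,q,r] to [q,r] − [p,r] + [p,q]. For instance
  ∂[0,6,7] = [6,7] − [0,7] + [0,6],
  ∂[3,5,6] = [5,6] − [3,6] + [3,5].
The resulting 24×12 matrix has rank 12, and its Smith normal form has invariant factors (1,1,1,1,1,1,1,1,1,1,1,2).

Now H_k = ker ∂_k / im ∂_{k+1}, so:

  H_0: rank C_0 − rank ∂_1 = 12 − 10 = 2, and the invariant factors of ∂_1 are all 1, so H_0 ≅ Z^2.
  H_1: rank ker ∂_1 − rank ∂_2 = (24 − 10) − 12 = 2, and ∂_2 has invariant factor 2 > 1, so H_1 ≅ Z^2 ⊕ Z/2Z.
  H_2: rank ker ∂_2 − rank ∂_3 = (12 − 12) − 0 = 0, and there is no ∂_3, so H_2 ≅ 0.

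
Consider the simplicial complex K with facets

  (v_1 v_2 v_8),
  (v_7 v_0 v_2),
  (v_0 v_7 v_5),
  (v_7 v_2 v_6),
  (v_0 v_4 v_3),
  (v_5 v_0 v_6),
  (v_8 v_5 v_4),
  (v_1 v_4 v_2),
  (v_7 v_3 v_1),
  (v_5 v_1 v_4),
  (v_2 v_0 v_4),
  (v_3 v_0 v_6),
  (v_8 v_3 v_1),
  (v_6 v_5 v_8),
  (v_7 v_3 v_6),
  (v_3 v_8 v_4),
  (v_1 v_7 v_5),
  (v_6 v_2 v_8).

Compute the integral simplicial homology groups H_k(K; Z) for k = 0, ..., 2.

H_0 ≅ Z,  H_1 ≅ Z ⊕ Z/2Z,  H_2 = 0.

Order the vertices as v_0 < v_1 < v_2 < v_3 < v_4 < v_5 < v_6 < v_7 < v_8. Listing each simplex with vertices in this order, K has dimension 2 with simplices:

  0-simplices (9): [v_0], [v_1], [v_2], [v_3], [v_4], [v_5], [v_6], [v_7], [v_8]
  1-simplices (27): (27 of them)
  2-simplices (18): (18 of them)

giving chain groups C_0 ≅ Z^9, C_1 ≅ Z^27, C_2 ≅ Z^18.

Boundary ∂_1: C_1 → C_0 sends each edge [p,q] (with p < q) to q − p.
The 9×27 boundary matrix has rank 8 and Smith normal form diag(1,1,1,1,1,1,1,1).

The boundary map ∂_2: C_2 → C_1 acts by ∂[p,q,r] = [q,r] − [p,r] + [p,q]. For instance
  ∂[v_0,v_2,v_4] = [v_2,v_4] − [v_0,v_4] + [v_0,v_2],
  ∂[v_0,v_5,v_6] = [v_5,v_6] − [v_0,v_6] + [v_0,v_5].
The 27×18 boundary matrix has rank 18 and Smith normal form diag(1,1,1,1,1,1,1,1,1,1,1,1,1,1,1,1,1,2).

From H_k ≅ ker(∂_k) / im(∂_{k+1}) we obtain:

  H_0: rank C_0 − rank ∂_1 = 9 − 8 = 1, and the invariant factors of ∂_1 are all 1, so H_0 ≅ Z.
  H_1: rank ker ∂_1 − rank ∂_2 = (27 − 8) − 18 = 1, and ∂_2 has invariant factor 2 > 1, so H_1 ≅ Z ⊕ Z/2Z.
  H_2: rank ker ∂_2 − rank ∂_3 = (18 − 18) − 0 = 0, and there is no ∂_3, so H_2 ≅ 0.

(K is a triangulation of the Klein bottle.)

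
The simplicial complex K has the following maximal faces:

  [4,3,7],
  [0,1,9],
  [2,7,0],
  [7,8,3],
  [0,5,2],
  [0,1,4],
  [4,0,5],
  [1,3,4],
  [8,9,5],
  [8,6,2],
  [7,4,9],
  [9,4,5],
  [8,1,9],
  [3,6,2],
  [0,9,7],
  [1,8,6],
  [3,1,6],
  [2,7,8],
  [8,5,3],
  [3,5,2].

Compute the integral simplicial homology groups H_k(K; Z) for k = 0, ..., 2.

H_0 = Z,  H_1 = Z ⊕ Z/2,  H_2 = 0.

Fix the vertex order 0 < 1 < 2 < 3 < 4 < 5 < 6 < 7 < 8 < 9 and write every simplex with vertices in increasing order. Then dim K = 2 and the simplices of K are:

  0-simplices (10): [0], [1], [2], [3], [4], [5], [6], [7], [8], [9]
  1-simplices (30): (30 of them)
  2-simplices (20): (20 of them)

Hence C_0 ≅ Z^10, C_1 ≅ Z^30, C_2 ≅ Z^20.

Boundary ∂_1: C_1 → C_0 is given by ∂[p,q] = [q] − [p]. For instance
  ∂[1,4] = [4] − [1].
This gives a 10×30 integer matrix of rank 9; reducing to Smith normal form yields diagonal entries (1,1,1,1,1,1,1,1,1).

∂_2: C_2 → C_1 acts by ∂[p,q,r] = [q,r] − [p,r] + [p,q]. For instance
  ∂[2,6,8] = [6,8] − [2,8] + [2,6],
  ∂[4,5,9] = [5,9] − [4,9] + [4,5].
The resulting 30×20 matrix has rank 20, and its Smith normal form has invariant factors (1,1,1,1,1,1,1,1,1,1,1,1,1,1,1,1,1,1,1,2).

From H_k ≅ ker(∂_k) / im(∂_{k+1}) we obtain:

  H_0: rank C_0 − rank ∂_1 = 10 − 9 = 1, and the invariant factors of ∂_1 are all 1, so H_0 = Z.
  H_1: rank ker ∂_1 − rank ∂_2 = (30 − 9) − 20 = 1, and ∂_2 has invariant factor 2 > 1, so H_1 = Z ⊕ Z/2.
  H_2: rank ker ∂_2 − rank ∂_3 = (20 − 20) − 0 = 0, and there is no ∂_3, so H_2 = 0.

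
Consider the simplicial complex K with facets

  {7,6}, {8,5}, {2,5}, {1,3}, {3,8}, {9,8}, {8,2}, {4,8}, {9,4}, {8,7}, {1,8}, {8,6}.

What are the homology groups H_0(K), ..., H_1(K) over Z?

H_0 ≅ Z,  H_1 ≅ Z^4.

We work with the vertex ordering 1 < 2 < 3 < 4 < 5 < 6 < 7 < 8 < 9. The simplices of K, each written with vertices in increasing order, are:

  0-simplices (9): [1], [2], [3], [4], [5], [6], [7], [8], [9]
  1-simplices (12): [1,3], [1,8], [2,5], [2,8], [3,8], [4,8], [4,9], [5,8], [6,7], [6,8], [7,8], [8,9]

Hence C_0 ≅ Z^9, C_1 ≅ Z^12.

Boundary ∂_1: C_1 → C_0 sends each edge [p,q] (with p < q) to q − p. For instance
  ∂[5,8] = [8] − [5].
The 9×12 boundary matrix has rank 8 and Smith normal form diag(1,1,1,1,1,1,1,1).

Now H_k = ker ∂_k / im ∂_{k+1}, so:

  H_0: rank C_0 − rank ∂_1 = 9 − 8 = 1, and the invariant factors of ∂_1 are all 1, so H_0 = Z.
  H_1: rank ker ∂_1 − rank ∂_2 = (12 − 8) − 0 = 4, and there is no ∂_2, so H_1 = Z^4.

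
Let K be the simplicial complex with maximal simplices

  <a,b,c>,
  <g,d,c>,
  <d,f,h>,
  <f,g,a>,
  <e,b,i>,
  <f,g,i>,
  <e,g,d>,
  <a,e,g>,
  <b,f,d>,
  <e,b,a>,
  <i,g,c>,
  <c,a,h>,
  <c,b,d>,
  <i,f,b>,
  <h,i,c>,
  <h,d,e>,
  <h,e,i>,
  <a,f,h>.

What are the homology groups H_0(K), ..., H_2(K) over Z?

H_0 ≅ Z,  H_1 ≅ Z^2,  H_2 ≅ Z.

We work with the vertex ordering a < b < c < d < e < f < g < h < i. The simplices of K, each written with vertices in increasing order, are:

  0-simplices (9): a, b, c, d, e, f, g, h, i
  1-simplices (27): ab, ac, ae, af, ag, ah, bc, bd, be, bf, bi, cd, cg, ch, ci, de, df, dg, dh, eg, eh, ei, fg, fh, fi, gi, hi
  2-simplices (18): abc, abe, ach, aeg, afg, afh, bcd, bdf, bei, bfi, cdg, cgi, chi, deg, deh, dfh, ehi, fgi

giving chain groups C_0 ≅ Z^9, C_1 ≅ Z^27, C_2 ≅ Z^18.

∂_1: C_1 → C_0 sends each edge [p,q] (with p < q) to q − p. For instance
  ∂de = e − d.
As a 9×27 matrix over Z this has rank 8, with invariant factors (1,1,1,1,1,1,1,1).

∂_2: C_2 → C_1 acts by ∂[p,q,r] = [q,r] − [p,r] + [p,q]. For instance
  ∂fgi = gi − fi + fg,
  ∂afg = fg − ag + af.
The 27×18 boundary matrix has rank 17 and Smith normal form diag(1,1,1,1,1,1,1,1,1,1,1,1,1,1,1,1,1).

Now H_k = ker ∂_k / im ∂_{k+1}, so:

  H_0: rank C_0 − rank ∂_1 = 9 − 8 = 1, and the invariant factors of ∂_1 are all 1, so H_0 ≅ Z.
  H_1: rank ker ∂_1 − rank ∂_2 = (27 − 8) − 17 = 2, and the invariant factors of ∂_2 are all 1, so H_1 ≅ Z^2.
  H_2: rank ker ∂_2 − rank ∂_3 = (18 − 17) − 0 = 1, and there is no ∂_3, so H_2 ≅ Z.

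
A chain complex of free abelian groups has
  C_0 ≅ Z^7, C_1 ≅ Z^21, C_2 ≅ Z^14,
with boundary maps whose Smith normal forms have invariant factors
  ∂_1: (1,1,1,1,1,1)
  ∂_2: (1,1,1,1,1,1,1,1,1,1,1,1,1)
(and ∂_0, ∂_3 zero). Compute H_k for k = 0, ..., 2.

H_0: b_0 = 7 − 0 − 6 = 1; torsion from ∂_1 factors > 1: none. So H_0 = Z.
H_1: b_1 = 21 − 6 − 13 = 2; torsion from ∂_2 factors > 1: none. So H_1 = Z^2.
H_2: b_2 = 14 − 13 − 0 = 1; torsion from ∂_3 factors > 1: none. So H_2 = Z.

H_0 = Z,  H_1 = Z^2,  H_2 = Z.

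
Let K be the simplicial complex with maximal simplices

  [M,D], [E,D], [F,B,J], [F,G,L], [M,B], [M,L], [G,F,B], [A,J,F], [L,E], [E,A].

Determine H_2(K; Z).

H_2 = 0.

K has 9 vertices, 15 edges, 4 triangles.
rank ∂_2 = 4, rank ∂_3 = 0 ⇒ b_2 = 4 − 4 − 0 = 0. So H_2 = 0.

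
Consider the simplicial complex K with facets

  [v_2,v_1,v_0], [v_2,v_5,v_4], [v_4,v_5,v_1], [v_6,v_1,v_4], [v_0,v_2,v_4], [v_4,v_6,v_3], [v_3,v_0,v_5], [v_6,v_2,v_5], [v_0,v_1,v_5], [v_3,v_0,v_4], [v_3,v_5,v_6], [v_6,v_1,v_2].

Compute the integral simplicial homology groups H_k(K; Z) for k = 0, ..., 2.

Fix the vertex order v_0 < v_1 < v_2 < v_3 < v_4 < v_5 < v_6 and write every simplex with vertices in increasing order. Then dim K = 2 and the simplices of K are:

  0-simplices (7): [v_0], [v_1], [v_2], [v_3], [v_4], [v_5], [v_6]
  1-simplices (18): (18 of them)
  2-simplices (12): (12 of them)

giving chain groups C_0 ≅ Z^7, C_1 ≅ Z^18, C_2 ≅ Z^12.

∂_1: C_1 → C_0 maps an edge to its endpoints' difference, ∂[p,q] = q − p.
The resulting 7×18 matrix has rank 6, and its Smith normal form has invariant factors (1,1,1,1,1,1).

The boundary map ∂_2: C_2 → C_1 acts by ∂[p,q,r] = [q,r] − [p,r] + [p,q]. For instance
  ∂[v_3,v_5,v_6] = [v_5,v_6] − [v_3,v_6] + [v_3,v_5],
  ∂[v_2,v_4,v_5] = [v_4,v_5] − [v_2,v_5] + [v_2,v_4].
The 18×12 boundary matrix has rank 12 and Smith normal form diag(1,1,1,1,1,1,1,1,1,1,1,2).

Now H_k = ker ∂_k / im ∂_{k+1}, so:

  H_0: rank C_0 − rank ∂_1 = 7 − 6 = 1, and the invariant factors of ∂_1 are all 1, so H_0 = Z.
  H_1: rank ker ∂_1 − rank ∂_2 = (18 − 6) − 12 = 0, and ∂_2 has invariant factor 2 > 1, so H_1 = Z/2.
  H_2: rank ker ∂_2 − rank ∂_3 = (12 − 12) − 0 = 0, and there is no ∂_3, so H_2 = 0.

H_0 ≅ Z,  H_1 ≅ Z/2,  H_2 = 0.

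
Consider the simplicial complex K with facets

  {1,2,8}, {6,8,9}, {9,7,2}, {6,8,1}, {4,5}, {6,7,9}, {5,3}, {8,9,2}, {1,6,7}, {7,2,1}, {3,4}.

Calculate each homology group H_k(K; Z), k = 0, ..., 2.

H_0 ≅ Z^2,  H_1 ≅ Z,  H_2 ≅ Z.

Take the total order 1 < 2 < 3 < 4 < 5 < 6 < 7 < 8 < 9 on the vertex set. Then K (dimension 2) consists of the simplices:

  0-simplices (9): [1], [2], [3], [4], [5], [6], [7], [8], [9]
  1-simplices (15): [1,2], [1,6], [1,7], [1,8], [2,7], [2,8], [2,9], [3,4], [3,5], [4,5], [6,7], [6,8], [6,9], [7,9], [8,9]
  2-simplices (8): [1,2,7], [1,2,8], [1,6,7], [1,6,8], [2,7,9], [2,8,9], [6,7,9], [6,8,9]

giving chain groups C_0 ≅ Z^9, C_1 ≅ Z^15, C_2 ≅ Z^8.

∂_1: C_1 → C_0 is given by ∂[p,q] = [q] − [p]. For instance
  ∂[8,9] = [9] − [8].
The 9×15 boundary matrix has rank 7 and Smith normal form diag(1,1,1,1,1,1,1).

∂_2: C_2 → C_1 sends each 2-simplex [p,q,r] to [q,r] − [p,r] + [p,q]. For instance
  ∂[6,8,9] = [8,9] − [6,9] + [6,8],
  ∂[1,2,8] = [2,8] − [1,8] + [1,2].
The resulting 15×8 matrix has rank 7, and its Smith normal form has invariant factors (1,1,1,1,1,1,1).

Now H_k = ker ∂_k / im ∂_{k+1}, so:

  H_0: rank C_0 − rank ∂_1 = 9 − 7 = 2, and the invariant factors of ∂_1 are all 1, so H_0 = Z^2.
  H_1: rank ker ∂_1 − rank ∂_2 = (15 − 7) − 7 = 1, and the invariant factors of ∂_2 are all 1, so H_1 = Z.
  H_2: rank ker ∂_2 − rank ∂_3 = (8 − 7) − 0 = 1, and there is no ∂_3, so H_2 = Z.

As a check, the Euler characteristic is 9 − 15 + 8 = 2, which agrees with 2 − 1 + 1 = 2.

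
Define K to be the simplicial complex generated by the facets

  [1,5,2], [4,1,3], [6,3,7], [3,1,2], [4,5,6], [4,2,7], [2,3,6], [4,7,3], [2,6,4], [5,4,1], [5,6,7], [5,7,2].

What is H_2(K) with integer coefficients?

H_2 ≅ 0.

K has 7 vertices, 18 edges, 12 triangles.
rank ∂_2 = 12, rank ∂_3 = 0 ⇒ b_2 = 12 − 12 − 0 = 0. So H_2 ≅ 0.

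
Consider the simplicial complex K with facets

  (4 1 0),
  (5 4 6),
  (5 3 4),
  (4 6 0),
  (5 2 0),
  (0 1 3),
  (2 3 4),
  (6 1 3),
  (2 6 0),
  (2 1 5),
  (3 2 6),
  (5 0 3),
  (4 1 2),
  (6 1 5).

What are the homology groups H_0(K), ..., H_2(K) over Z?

We work with the vertex ordering 0 < 1 < 2 < 3 < 4 < 5 < 6. The simplices of K, each written with vertices in increasing order, are:

  0-simplices (7): [0], [1], [2], [3], [4], [5], [6]
  1-simplices (21): [0,1], [0,2], [0,3], [0,4], [0,5], [0,6], [1,2], [1,3], [1,4], [1,5], [1,6], [2,3], [2,4], [2,5], [2,6], [3,4], [3,5], [3,6], [4,5], [4,6], [5,6]
  2-simplices (14): [0,1,3], [0,1,4], [0,2,5], [0,2,6], [0,3,5], [0,4,6], [1,2,4], [1,2,5], [1,3,6], [1,5,6], [2,3,4], [2,3,6], [3,4,5], [4,5,6]

giving chain groups C_0 ≅ Z^7, C_1 ≅ Z^21, C_2 ≅ Z^14.

The boundary map ∂_1: C_1 → C_0 is given by ∂[p,q] = [q] − [p]. For instance
  ∂[0,2] = [2] − [0].
As a 7×21 matrix over Z this has rank 6, with invariant factors (1,1,1,1,1,1).

∂_2: C_2 → C_1 acts by ∂[p,q,r] = [q,r] − [p,r] + [p,q]. For instance
  ∂[0,2,6] = [2,6] − [0,6] + [0,2],
  ∂[3,4,5] = [4,5] − [3,5] + [3,4].
The resulting 21×14 matrix has rank 13, and its Smith normal form has invariant factors (1,1,1,1,1,1,1,1,1,1,1,1,1).

From H_k ≅ ker(∂_k) / im(∂_{k+1}) we obtain:

  H_0: rank C_0 − rank ∂_1 = 7 − 6 = 1, and the invariant factors of ∂_1 are all 1, so H_0 = Z.
  H_1: rank ker ∂_1 − rank ∂_2 = (21 − 6) − 13 = 2, and the invariant factors of ∂_2 are all 1, so H_1 = Z^2.
  H_2: rank ker ∂_2 − rank ∂_3 = (14 − 13) − 0 = 1, and there is no ∂_3, so H_2 = Z.

As a check, the Euler characteristic is 7 − 21 + 14 = 0, which agrees with 1 − 2 + 1 = 0.
(K is a triangulation of the torus T^2.)

H_0 = Z,  H_1 = Z^2,  H_2 = Z.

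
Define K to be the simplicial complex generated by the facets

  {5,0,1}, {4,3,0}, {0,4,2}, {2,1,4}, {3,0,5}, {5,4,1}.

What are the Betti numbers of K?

b_0 = 1, b_1 = 1, b_2 = 0.

Fix the vertex order 0 < 1 < 2 < 3 < 4 < 5 and write every simplex with vertices in increasing order. Then dim K = 2 and the simplices of K are:

  0-simplices (6): [0], [1], [2], [3], [4], [5]
  1-simplices (12): [0,1], [0,2], [0,3], [0,4], [0,5], [1,2], [1,4], [1,5], [2,4], [3,4], [3,5], [4,5]
  2-simplices (6): [0,1,5], [0,2,4], [0,3,4], [0,3,5], [1,2,4], [1,4,5]

Hence C_0 ≅ Z^6, C_1 ≅ Z^12, C_2 ≅ Z^6.

∂_1: C_1 → C_0 maps an edge to its endpoints' difference, ∂[p,q] = q − p. For instance
  ∂[0,5] = [5] − [0].
As a 6×12 matrix over Z this has rank 5, with invariant factors (1,1,1,1,1).

Boundary ∂_2: C_2 → C_1 sends each 2-simplex [p,q,r] to [q,r] − [p,r] + [p,q]. For instance
  ∂[0,1,5] = [1,5] − [0,5] + [0,1],
  ∂[0,3,4] = [3,4] − [0,4] + [0,3].
The resulting 12×6 matrix has rank 6, and its Smith normal form has invariant factors (1,1,1,1,1,1).

Now H_k = ker ∂_k / im ∂_{k+1}, so:

  H_0: rank C_0 − rank ∂_1 = 6 − 5 = 1, and the invariant factors of ∂_1 are all 1, so H_0 ≅ Z.
  H_1: rank ker ∂_1 − rank ∂_2 = (12 − 5) − 6 = 1, and the invariant factors of ∂_2 are all 1, so H_1 ≅ Z.
  H_2: rank ker ∂_2 − rank ∂_3 = (6 − 6) − 0 = 0, and there is no ∂_3, so H_2 ≅ 0.

As a check, the Euler characteristic is 6 − 12 + 6 = 0, which agrees with 1 − 1 + 0 = 0.

Hence the Betti numbers are b_0 = 1, b_1 = 1, b_2 = 0.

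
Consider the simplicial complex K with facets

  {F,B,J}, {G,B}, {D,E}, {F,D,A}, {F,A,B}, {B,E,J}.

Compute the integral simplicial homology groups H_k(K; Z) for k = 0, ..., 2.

H_0 ≅ Z,  H_1 ≅ Z,  H_2 = 0.

Order the vertices as A < B < D < E < F < G < J. Listing each simplex with vertices in this order, K has dimension 2 with simplices:

  0-simplices (7): A, B, D, E, F, G, J
  1-simplices (11): AB, AD, AF, BE, BF, BG, BJ, DE, DF, EJ, FJ
  2-simplices (4): ABF, ADF, BEJ, BFJ

giving chain groups C_0 ≅ Z^7, C_1 ≅ Z^11, C_2 ≅ Z^4.

The boundary map ∂_1: C_1 → C_0 is given by ∂[p,q] = [q] − [p].
As a 7×11 matrix over Z this has rank 6, with invariant factors (1,1,1,1,1,1).

∂_2: C_2 → C_1 maps a triangle to the signed sum of its edges. For instance
  ∂BFJ = FJ − BJ + BF,
  ∂ADF = DF − AF + AD.
The resulting 11×4 matrix has rank 4, and its Smith normal form has invariant factors (1,1,1,1).

Reading off H_k = ker ∂_k / im ∂_{k+1}:

  H_0: rank C_0 − rank ∂_1 = 7 − 6 = 1, and the invariant factors of ∂_1 are all 1, so H_0 = Z.
  H_1: rank ker ∂_1 − rank ∂_2 = (11 − 6) − 4 = 1, and the invariant factors of ∂_2 are all 1, so H_1 = Z.
  H_2: rank ker ∂_2 − rank ∂_3 = (4 − 4) − 0 = 0, and there is no ∂_3, so H_2 = 0.

As a check, the Euler characteristic is 7 − 11 + 4 = 0, which agrees with 1 − 1 + 0 = 0.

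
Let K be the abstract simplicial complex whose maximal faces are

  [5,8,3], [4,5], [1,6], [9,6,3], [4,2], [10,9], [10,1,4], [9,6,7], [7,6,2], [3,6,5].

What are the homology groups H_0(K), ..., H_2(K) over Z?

H_0 ≅ Z,  H_1 ≅ Z^3,  H_2 = 0.

Take the total order 1 < 2 < 3 < 4 < 5 < 6 < 7 < 8 < 9 < 10 on the vertex set. Then K (dimension 2) consists of the simplices:

  0-simplices (10): [1], [2], [3], [4], [5], [6], [7], [8], [9], [10]
  1-simplices (18): [1,4], [1,6], [1,10], [2,4], [2,6], [2,7], [3,5], [3,6], [3,8], [3,9], [4,5], [4,10], [5,6], [5,8], [6,7], [6,9], [7,9], [9,10]
  2-simplices (6): [1,4,10], [2,6,7], [3,5,6], [3,5,8], [3,6,9], [6,7,9]

giving chain groups C_0 ≅ Z^10, C_1 ≅ Z^18, C_2 ≅ Z^6.

Boundary ∂_1: C_1 → C_0 is given by ∂[p,q] = [q] − [p]. For instance
  ∂[4,10] = [10] − [4].
The resulting 10×18 matrix has rank 9, and its Smith normal form has invariant factors (1,1,1,1,1,1,1,1,1).

Boundary ∂_2: C_2 → C_1 acts by ∂[p,q,r] = [q,r] − [p,r] + [p,q]. For instance
  ∂[3,5,8] = [5,8] − [3,8] + [3,5],
  ∂[1,4,10] = [4,10] − [1,10] + [1,4].
The 18×6 boundary matrix has rank 6 and Smith normal form diag(1,1,1,1,1,1).

Now H_k = ker ∂_k / im ∂_{k+1}, so:

  H_0: rank C_0 − rank ∂_1 = 10 − 9 = 1, and the invariant factors of ∂_1 are all 1, so H_0 ≅ Z.
  H_1: rank ker ∂_1 − rank ∂_2 = (18 − 9) − 6 = 3, and the invariant factors of ∂_2 are all 1, so H_1 ≅ Z^3.
  H_2: rank ker ∂_2 − rank ∂_3 = (6 − 6) − 0 = 0, and there is no ∂_3, so H_2 ≅ 0.

As a check, the Euler characteristic is 10 − 18 + 6 = -2, which agrees with 1 − 3 + 0 = -2.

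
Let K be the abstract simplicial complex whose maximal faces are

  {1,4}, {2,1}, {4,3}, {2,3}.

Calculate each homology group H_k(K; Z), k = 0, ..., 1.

We work with the vertex ordering 1 < 2 < 3 < 4. The simplices of K, each written with vertices in increasing order, are:

  0-simplices (4): [1], [2], [3], [4]
  1-simplices (4): [1,2], [1,4], [2,3], [3,4]

so the chain groups are C_0 ≅ Z^4, C_1 ≅ Z^4.

∂_1: C_1 → C_0 maps an edge to its endpoints' difference, ∂[p,q] = q − p. For instance
  ∂[1,4] = [4] − [1].
This gives a 4×4 integer matrix of rank 3; reducing to Smith normal form yields diagonal entries (1,1,1).

Computing H_k = (kernel of ∂_k) / (image of ∂_{k+1}):

  H_0: rank C_0 − rank ∂_1 = 4 − 3 = 1, and the invariant factors of ∂_1 are all 1, so H_0 ≅ Z.
  H_1: rank ker ∂_1 − rank ∂_2 = (4 − 3) − 0 = 1, and there is no ∂_2, so H_1 ≅ Z.

(K is a triangulation of the circle S^1.)

H_0 = Z,  H_1 = Z.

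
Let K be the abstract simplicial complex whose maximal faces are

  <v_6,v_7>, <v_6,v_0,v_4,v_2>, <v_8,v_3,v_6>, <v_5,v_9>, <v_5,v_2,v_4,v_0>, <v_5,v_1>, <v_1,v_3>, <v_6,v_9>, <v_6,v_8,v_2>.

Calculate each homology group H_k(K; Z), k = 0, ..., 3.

H_0 ≅ Z,  H_1 ≅ Z^2,  H_2 = 0,  H_3 = 0.

K has 10 vertices, 18 edges, 9 triangles, 2 3-simplices.
rank ∂_0 = 0, rank ∂_1 = 9 ⇒ b_0 = 10 − 0 − 9 = 1; all invariant factors of ∂_1 are 1 so no torsion. So H_0 = Z.
rank ∂_1 = 9, rank ∂_2 = 7 ⇒ b_1 = 18 − 9 − 7 = 2; all invariant factors of ∂_2 are 1 so no torsion. So H_1 = Z^2.
rank ∂_2 = 7, rank ∂_3 = 2 ⇒ b_2 = 9 − 7 − 2 = 0; all invariant factors of ∂_3 are 1 so no torsion. So H_2 = 0.
rank ∂_3 = 2, rank ∂_4 = 0 ⇒ b_3 = 2 − 2 − 0 = 0. So H_3 = 0.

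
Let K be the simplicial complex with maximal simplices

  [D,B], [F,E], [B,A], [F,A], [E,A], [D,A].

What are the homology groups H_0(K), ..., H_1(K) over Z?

Fix the vertex order A < B < D < E < F and write every simplex with vertices in increasing order. Then dim K = 1 and the simplices of K are:

  0-simplices (5): A, B, D, E, F
  1-simplices (6): AB, AD, AE, AF, BD, EF

Hence C_0 ≅ Z^5, C_1 ≅ Z^6.

Boundary ∂_1: C_1 → C_0 maps an edge to its endpoints' difference, ∂[p,q] = q − p.
As a 5×6 matrix over Z this has rank 4, with invariant factors (1,1,1,1).

Reading off H_k = ker ∂_k / im ∂_{k+1}:

  H_0: rank C_0 − rank ∂_1 = 5 − 4 = 1, and the invariant factors of ∂_1 are all 1, so H_0 ≅ Z.
  H_1: rank ker ∂_1 − rank ∂_2 = (6 − 4) − 0 = 2, and there is no ∂_2, so H_1 ≅ Z^2.

As a check, the Euler characteristic is 5 − 6 = -1, which agrees with 1 − 2 = -1.
(K is a triangulation of a wedge of 2 circles.)

H_0 ≅ Z,  H_1 ≅ Z^2.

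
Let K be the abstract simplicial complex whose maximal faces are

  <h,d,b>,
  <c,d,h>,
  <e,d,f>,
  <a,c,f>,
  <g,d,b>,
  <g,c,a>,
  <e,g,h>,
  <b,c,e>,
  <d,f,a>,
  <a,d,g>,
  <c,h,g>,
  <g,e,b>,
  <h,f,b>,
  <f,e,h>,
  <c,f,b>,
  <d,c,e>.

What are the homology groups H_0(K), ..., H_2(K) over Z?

We work with the vertex ordering a < b < c < d < e < f < g < h. The simplices of K, each written with vertices in increasing order, are:

  0-simplices (8): a, b, c, d, e, f, g, h
  1-simplices (24): ac, ad, af, ag, bc, bd, be, bf, bg, bh, cd, ce, cf, cg, ch, de, df, dg, dh, ef, eg, eh, fh, gh
  2-simplices (16): acf, acg, adf, adg, bce, bcf, bdg, bdh, beg, bfh, cde, cdh, cgh, def, efh, egh

giving chain groups C_0 ≅ Z^8, C_1 ≅ Z^24, C_2 ≅ Z^16.

Boundary ∂_1: C_1 → C_0 is given by ∂[p,q] = [q] − [p]. For instance
  ∂fh = h − f.
This gives a 8×24 integer matrix of rank 7; reducing to Smith normal form yields diagonal entries (1,1,1,1,1,1,1).

The boundary map ∂_2: C_2 → C_1 acts by ∂[p,q,r] = [q,r] − [p,r] + [p,q]. For instance
  ∂efh = fh − eh + ef,
  ∂bfh = fh − bh + bf.
The resulting 24×16 matrix has rank 15, and its Smith normal form has invariant factors (1,1,1,1,1,1,1,1,1,1,1,1,1,1,1).

Now H_k = ker ∂_k / im ∂_{k+1}, so:

  H_0: rank C_0 − rank ∂_1 = 8 − 7 = 1, and the invariant factors of ∂_1 are all 1, so H_0 ≅ Z.
  H_1: rank ker ∂_1 − rank ∂_2 = (24 − 7) − 15 = 2, and the invariant factors of ∂_2 are all 1, so H_1 ≅ Z^2.
  H_2: rank ker ∂_2 − rank ∂_3 = (16 − 15) − 0 = 1, and there is no ∂_3, so H_2 ≅ Z.

As a check, the Euler characteristic is 8 − 24 + 16 = 0, which agrees with 1 − 2 + 1 = 0.

H_0 ≅ Z,  H_1 ≅ Z^2,  H_2 ≅ Z.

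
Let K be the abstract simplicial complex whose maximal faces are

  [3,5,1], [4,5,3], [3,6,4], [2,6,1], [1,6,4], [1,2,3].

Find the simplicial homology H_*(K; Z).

H_0 ≅ Z,  H_1 ≅ Z,  H_2 = 0.

Take the total order 1 < 2 < 3 < 4 < 5 < 6 on the vertex set. Then K (dimension 2) consists of the simplices:

  0-simplices (6): [1], [2], [3], [4], [5], [6]
  1-simplices (12): [1,2], [1,3], [1,4], [1,5], [1,6], [2,3], [2,6], [3,4], [3,5], [3,6], [4,5], [4,6]
  2-simplices (6): [1,2,3], [1,2,6], [1,3,5], [1,4,6], [3,4,5], [3,4,6]

giving chain groups C_0 ≅ Z^6, C_1 ≅ Z^12, C_2 ≅ Z^6.

The boundary map ∂_1: C_1 → C_0 sends each edge [p,q] (with p < q) to q − p. For instance
  ∂[1,5] = [5] − [1].
This gives a 6×12 integer matrix of rank 5; reducing to Smith normal form yields diagonal entries (1,1,1,1,1).

∂_2: C_2 → C_1 acts by ∂[p,q,r] = [q,r] − [p,r] + [p,q]. For instance
  ∂[1,3,5] = [3,5] − [1,5] + [1,3],
  ∂[3,4,6] = [4,6] − [3,6] + [3,4].
This gives a 12×6 integer matrix of rank 6; reducing to Smith normal form yields diagonal entries (1,1,1,1,1,1).

Now H_k = ker ∂_k / im ∂_{k+1}, so:

  H_0: rank C_0 − rank ∂_1 = 6 − 5 = 1, and the invariant factors of ∂_1 are all 1, so H_0 ≅ Z.
  H_1: rank ker ∂_1 − rank ∂_2 = (12 − 5) − 6 = 1, and the invariant factors of ∂_2 are all 1, so H_1 ≅ Z.
  H_2: rank ker ∂_2 − rank ∂_3 = (6 − 6) − 0 = 0, and there is no ∂_3, so H_2 ≅ 0.

As a check, the Euler characteristic is 6 − 12 + 6 = 0, which agrees with 1 − 1 + 0 = 0.
(K is a triangulation of the cylinder S^1 x I.)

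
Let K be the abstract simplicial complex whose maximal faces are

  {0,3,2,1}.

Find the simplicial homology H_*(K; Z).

H_0 = Z,  H_1 = 0,  H_2 = 0,  H_3 = 0.

K has 4 vertices, 6 edges, 4 triangles, 1 3-simplex.
rank ∂_0 = 0, rank ∂_1 = 3 ⇒ b_0 = 4 − 0 − 3 = 1; all invariant factors of ∂_1 are 1 so no torsion. So H_0 ≅ Z.
rank ∂_1 = 3, rank ∂_2 = 3 ⇒ b_1 = 6 − 3 − 3 = 0; all invariant factors of ∂_2 are 1 so no torsion. So H_1 ≅ 0.
rank ∂_2 = 3, rank ∂_3 = 1 ⇒ b_2 = 4 − 3 − 1 = 0; all invariant factors of ∂_3 are 1 so no torsion. So H_2 ≅ 0.
rank ∂_3 = 1, rank ∂_4 = 0 ⇒ b_3 = 1 − 1 − 0 = 0. So H_3 ≅ 0.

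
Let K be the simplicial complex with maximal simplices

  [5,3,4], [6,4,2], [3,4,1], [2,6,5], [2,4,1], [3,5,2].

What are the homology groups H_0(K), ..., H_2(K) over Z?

K has 6 vertices, 12 edges, 6 triangles.
rank ∂_0 = 0, rank ∂_1 = 5 ⇒ b_0 = 6 − 0 − 5 = 1; all invariant factors of ∂_1 are 1 so no torsion. So H_0 ≅ Z.
rank ∂_1 = 5, rank ∂_2 = 6 ⇒ b_1 = 12 − 5 − 6 = 1; all invariant factors of ∂_2 are 1 so no torsion. So H_1 ≅ Z.
rank ∂_2 = 6, rank ∂_3 = 0 ⇒ b_2 = 6 − 6 − 0 = 0. So H_2 ≅ 0.

H_0 ≅ Z,  H_1 ≅ Z,  H_2 = 0.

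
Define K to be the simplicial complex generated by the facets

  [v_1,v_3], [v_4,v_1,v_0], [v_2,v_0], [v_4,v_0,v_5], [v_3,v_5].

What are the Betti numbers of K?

b_0 = 1, b_1 = 1, b_2 = 0.

Take the total order v_0 < v_1 < v_2 < v_3 < v_4 < v_5 on the vertex set. Then K (dimension 2) consists of the simplices:

  0-simplices (6): [v_0], [v_1], [v_2], [v_3], [v_4], [v_5]
  1-simplices (8): [v_0,v_1], [v_0,v_2], [v_0,v_4], [v_0,v_5], [v_1,v_3], [v_1,v_4], [v_3,v_5], [v_4,v_5]
  2-simplices (2): [v_0,v_1,v_4], [v_0,v_4,v_5]

giving chain groups C_0 ≅ Z^6, C_1 ≅ Z^8, C_2 ≅ Z^2.

∂_1: C_1 → C_0 is given by ∂[p,q] = [q] − [p].
This gives a 6×8 integer matrix of rank 5; reducing to Smith normal form yields diagonal entries (1,1,1,1,1).

The boundary map ∂_2: C_2 → C_1 acts by ∂[p,q,r] = [q,r] − [p,r] + [p,q]. For instance
  ∂[v_0,v_1,v_4] = [v_1,v_4] − [v_0,v_4] + [v_0,v_1],
  ∂[v_0,v_4,v_5] = [v_4,v_5] − [v_0,v_5] + [v_0,v_4].
As a 8×2 matrix over Z this has rank 2, with invariant factors (1,1).

From H_k ≅ ker(∂_k) / im(∂_{k+1}) we obtain:

  H_0: rank C_0 − rank ∂_1 = 6 − 5 = 1, and the invariant factors of ∂_1 are all 1, so H_0 ≅ Z.
  H_1: rank ker ∂_1 − rank ∂_2 = (8 − 5) − 2 = 1, and the invariant factors of ∂_2 are all 1, so H_1 ≅ Z.
  H_2: rank ker ∂_2 − rank ∂_3 = (2 − 2) − 0 = 0, and there is no ∂_3, so H_2 ≅ 0.

Hence the Betti numbers are b_0 = 1, b_1 = 1, b_2 = 0.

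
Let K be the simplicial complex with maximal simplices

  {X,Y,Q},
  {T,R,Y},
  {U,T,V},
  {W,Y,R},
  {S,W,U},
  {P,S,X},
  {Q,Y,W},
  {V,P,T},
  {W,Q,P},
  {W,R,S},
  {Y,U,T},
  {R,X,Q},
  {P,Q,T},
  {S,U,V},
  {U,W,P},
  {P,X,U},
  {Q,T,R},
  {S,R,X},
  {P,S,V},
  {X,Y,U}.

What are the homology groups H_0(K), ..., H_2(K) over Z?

H_0 = Z,  H_1 = Z × Z/2,  H_2 = 0.

Take the total order P < Q < R < S < T < U < V < W < X < Y on the vertex set. Then K (dimension 2) consists of the simplices:

  0-simplices (10): P, Q, R, S, T, U, V, W, X, Y
  1-simplices (30): PQ, PS, PT, PU, PV, PW, PX, QR, QT, QW, QX, QY, RS, RT, RW, RX, RY, SU, SV, SW, SX, TU, TV, TY, UV, UW, UX, UY, WY, XY
  2-simplices (20): PQT, PQW, PSV, PSX, PTV, PUW, PUX, QRT, QRX, QWY, QXY, RSW, RSX, RTY, RWY, SUV, SUW, TUV, TUY, UXY

so the chain groups are C_0 ≅ Z^10, C_1 ≅ Z^30, C_2 ≅ Z^20.

Boundary ∂_1: C_1 → C_0 is given by ∂[p,q] = [q] − [p].
As a 10×30 matrix over Z this has rank 9, with invariant factors (1,1,1,1,1,1,1,1,1).

Boundary ∂_2: C_2 → C_1 acts by ∂[p,q,r] = [q,r] − [p,r] + [p,q]. For instance
  ∂TUY = UY − TY + TU,
  ∂UXY = XY − UY + UX.
This gives a 30×20 integer matrix of rank 20; reducing to Smith normal form yields diagonal entries (1,1,1,1,1,1,1,1,1,1,1,1,1,1,1,1,1,1,1,2).

From H_k ≅ ker(∂_k) / im(∂_{k+1}) we obtain:

  H_0: rank C_0 − rank ∂_1 = 10 − 9 = 1, and the invariant factors of ∂_1 are all 1, so H_0 ≅ Z.
  H_1: rank ker ∂_1 − rank ∂_2 = (30 − 9) − 20 = 1, and ∂_2 has invariant factor 2 > 1, so H_1 ≅ Z × Z/2.
  H_2: rank ker ∂_2 − rank ∂_3 = (20 − 20) − 0 = 0, and there is no ∂_3, so H_2 ≅ 0.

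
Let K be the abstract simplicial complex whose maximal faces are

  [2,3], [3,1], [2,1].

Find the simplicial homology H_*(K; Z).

We work with the vertex ordering 1 < 2 < 3. The simplices of K, each written with vertices in increasing order, are:

  0-simplices (3): [1], [2], [3]
  1-simplices (3): [1,2], [1,3], [2,3]

giving chain groups C_0 ≅ Z^3, C_1 ≅ Z^3.

∂_1: C_1 → C_0 maps an edge to its endpoints' difference, ∂[p,q] = q − p.
The 3×3 boundary matrix has rank 2 and Smith normal form diag(1,1).

Computing H_k = (kernel of ∂_k) / (image of ∂_{k+1}):

  H_0: rank C_0 − rank ∂_1 = 3 − 2 = 1, and the invariant factors of ∂_1 are all 1, so H_0 ≅ Z.
  H_1: rank ker ∂_1 − rank ∂_2 = (3 − 2) − 0 = 1, and there is no ∂_2, so H_1 ≅ Z.

H_0 ≅ Z,  H_1 ≅ Z.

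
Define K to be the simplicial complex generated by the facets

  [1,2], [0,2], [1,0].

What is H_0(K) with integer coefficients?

Order the vertices as 0 < 1 < 2. Listing each simplex with vertices in this order, K has dimension 1 with simplices:

  0-simplices (3): [0], [1], [2]
  1-simplices (3): [0,1], [0,2], [1,2]

Hence C_0 ≅ Z^3, C_1 ≅ Z^3.

∂_1: C_1 → C_0 is given by ∂[p,q] = [q] − [p]. For instance
  ∂[0,2] = [2] − [0].
This gives a 3×3 integer matrix of rank 2; reducing to Smith normal form yields diagonal entries (1,1).

Reading off H_k = ker ∂_k / im ∂_{k+1}:

  H_0: rank C_0 − rank ∂_1 = 3 − 2 = 1, and the invariant factors of ∂_1 are all 1, so H_0 = Z.

H_0 = Z.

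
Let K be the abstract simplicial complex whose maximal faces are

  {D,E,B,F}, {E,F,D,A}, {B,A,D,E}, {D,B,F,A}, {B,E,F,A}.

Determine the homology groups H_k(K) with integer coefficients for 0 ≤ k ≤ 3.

H_0 ≅ Z,  H_1 = 0,  H_2 = 0,  H_3 ≅ Z.

K has 5 vertices, 10 edges, 10 triangles, 5 3-simplices.
rank ∂_0 = 0, rank ∂_1 = 4 ⇒ b_0 = 5 − 0 − 4 = 1; all invariant factors of ∂_1 are 1 so no torsion. So H_0 = Z.
rank ∂_1 = 4, rank ∂_2 = 6 ⇒ b_1 = 10 − 4 − 6 = 0; all invariant factors of ∂_2 are 1 so no torsion. So H_1 = 0.
rank ∂_2 = 6, rank ∂_3 = 4 ⇒ b_2 = 10 − 6 − 4 = 0; all invariant factors of ∂_3 are 1 so no torsion. So H_2 = 0.
rank ∂_3 = 4, rank ∂_4 = 0 ⇒ b_3 = 5 − 4 − 0 = 1. So H_3 = Z.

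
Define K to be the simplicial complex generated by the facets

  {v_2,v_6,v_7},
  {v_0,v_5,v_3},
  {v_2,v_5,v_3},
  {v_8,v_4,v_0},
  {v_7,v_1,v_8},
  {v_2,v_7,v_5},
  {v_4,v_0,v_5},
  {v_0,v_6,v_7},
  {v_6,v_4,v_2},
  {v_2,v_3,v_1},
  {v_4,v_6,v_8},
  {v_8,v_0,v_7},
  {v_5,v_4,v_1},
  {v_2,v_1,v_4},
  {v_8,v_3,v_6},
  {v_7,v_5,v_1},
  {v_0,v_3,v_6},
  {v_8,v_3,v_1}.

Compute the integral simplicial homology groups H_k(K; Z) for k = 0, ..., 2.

Fix the vertex order v_0 < v_1 < v_2 < v_3 < v_4 < v_5 < v_6 < v_7 < v_8 and write every simplex with vertices in increasing order. Then dim K = 2 and the simplices of K are:

  0-simplices (9): [v_0], [v_1], [v_2], [v_3], [v_4], [v_5], [v_6], [v_7], [v_8]
  1-simplices (27): (27 of them)
  2-simplices (18): (18 of them)

so the chain groups are C_0 ≅ Z^9, C_1 ≅ Z^27, C_2 ≅ Z^18.

Boundary ∂_1: C_1 → C_0 sends each edge [p,q] (with p < q) to q − p. For instance
  ∂[v_0,v_6] = [v_6] − [v_0].
As a 9×27 matrix over Z this has rank 8, with invariant factors (1,1,1,1,1,1,1,1).

Boundary ∂_2: C_2 → C_1 sends each 2-simplex [p,q,r] to [q,r] − [p,r] + [p,q]. For instance
  ∂[v_1,v_7,v_8] = [v_7,v_8] − [v_1,v_8] + [v_1,v_7],
  ∂[v_3,v_6,v_8] = [v_6,v_8] − [v_3,v_8] + [v_3,v_6].
The resulting 27×18 matrix has rank 18, and its Smith normal form has invariant factors (1,1,1,1,1,1,1,1,1,1,1,1,1,1,1,1,1,2).

Reading off H_k = ker ∂_k / im ∂_{k+1}:

  H_0: rank C_0 − rank ∂_1 = 9 − 8 = 1, and the invariant factors of ∂_1 are all 1, so H_0 ≅ Z.
  H_1: rank ker ∂_1 − rank ∂_2 = (27 − 8) − 18 = 1, and ∂_2 has invariant factor 2 > 1, so H_1 ≅ Z ⊕ Z/2Z.
  H_2: rank ker ∂_2 − rank ∂_3 = (18 − 18) − 0 = 0, and there is no ∂_3, so H_2 ≅ 0.

(K is a triangulation of the Klein bottle.)

H_0 = Z,  H_1 = Z ⊕ Z/2Z,  H_2 = 0.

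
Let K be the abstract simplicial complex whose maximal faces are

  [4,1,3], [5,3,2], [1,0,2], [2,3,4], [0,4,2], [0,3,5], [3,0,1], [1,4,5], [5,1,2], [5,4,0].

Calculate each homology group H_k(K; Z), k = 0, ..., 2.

Take the total order 0 < 1 < 2 < 3 < 4 < 5 on the vertex set. Then K (dimension 2) consists of the simplices:

  0-simplices (6): [0], [1], [2], [3], [4], [5]
  1-simplices (15): [0,1], [0,2], [0,3], [0,4], [0,5], [1,2], [1,3], [1,4], [1,5], [2,3], [2,4], [2,5], [3,4], [3,5], [4,5]
  2-simplices (10): [0,1,2], [0,1,3], [0,2,4], [0,3,5], [0,4,5], [1,2,5], [1,3,4], [1,4,5], [2,3,4], [2,3,5]

Hence C_0 ≅ Z^6, C_1 ≅ Z^15, C_2 ≅ Z^10.

The boundary map ∂_1: C_1 → C_0 maps an edge to its endpoints' difference, ∂[p,q] = q − p. For instance
  ∂[1,5] = [5] − [1].
The 6×15 boundary matrix has rank 5 and Smith normal form diag(1,1,1,1,1).

The boundary map ∂_2: C_2 → C_1 sends each 2-simplex [p,q,r] to [q,r] − [p,r] + [p,q]. For instance
  ∂[0,4,5] = [4,5] − [0,5] + [0,4],
  ∂[0,1,2] = [1,2] − [0,2] + [0,1].
The 15×10 boundary matrix has rank 10 and Smith normal form diag(1,1,1,1,1,1,1,1,1,2).

Now H_k = ker ∂_k / im ∂_{k+1}, so:

  H_0: rank C_0 − rank ∂_1 = 6 − 5 = 1, and the invariant factors of ∂_1 are all 1, so H_0 ≅ Z.
  H_1: rank ker ∂_1 − rank ∂_2 = (15 − 5) − 10 = 0, and ∂_2 has invariant factor 2 > 1, so H_1 ≅ Z/2.
  H_2: rank ker ∂_2 − rank ∂_3 = (10 − 10) − 0 = 0, and there is no ∂_3, so H_2 ≅ 0.

H_0 = Z,  H_1 = Z/2,  H_2 = 0.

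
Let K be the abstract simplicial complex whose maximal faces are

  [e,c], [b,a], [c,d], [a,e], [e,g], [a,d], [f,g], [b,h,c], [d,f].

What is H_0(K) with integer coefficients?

We work with the vertex ordering a < b < c < d < e < f < g < h. The simplices of K, each written with vertices in increasing order, are:

  0-simplices (8): a, b, c, d, e, f, g, h
  1-simplices (11): ab, ad, ae, bc, bh, cd, ce, ch, df, eg, fg
  2-simplices (1): bch

giving chain groups C_0 ≅ Z^8, C_1 ≅ Z^11, C_2 ≅ Z^1.

∂_1: C_1 → C_0 is given by ∂[p,q] = [q] − [p].
As a 8×11 matrix over Z this has rank 7, with invariant factors (1,1,1,1,1,1,1).

∂_2: C_2 → C_1 maps a triangle to the signed sum of its edges. For instance
  ∂bch = ch − bh + bc.
The resulting 11×1 matrix has rank 1, and its Smith normal form has invariant factors (1).

Computing H_k = (kernel of ∂_k) / (image of ∂_{k+1}):

  H_0: rank C_0 − rank ∂_1 = 8 − 7 = 1, and the invariant factors of ∂_1 are all 1, so H_0 ≅ Z.

H_0 ≅ Z.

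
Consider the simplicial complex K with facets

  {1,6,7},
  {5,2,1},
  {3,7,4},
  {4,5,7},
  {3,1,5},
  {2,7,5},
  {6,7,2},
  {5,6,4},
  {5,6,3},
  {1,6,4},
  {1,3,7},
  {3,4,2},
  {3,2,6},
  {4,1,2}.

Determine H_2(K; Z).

Take the total order 1 < 2 < 3 < 4 < 5 < 6 < 7 on the vertex set. Then K (dimension 2) consists of the simplices:

  0-simplices (7): [1], [2], [3], [4], [5], [6], [7]
  1-simplices (21): [1,2], [1,3], [1,4], [1,5], [1,6], [1,7], [2,3], [2,4], [2,5], [2,6], [2,7], [3,4], [3,5], [3,6], [3,7], [4,5], [4,6], [4,7], [5,6], [5,7], [6,7]
  2-simplices (14): [1,2,4], [1,2,5], [1,3,5], [1,3,7], [1,4,6], [1,6,7], [2,3,4], [2,3,6], [2,5,7], [2,6,7], [3,4,7], [3,5,6], [4,5,6], [4,5,7]

so the chain groups are C_0 ≅ Z^7, C_1 ≅ Z^21, C_2 ≅ Z^14.

∂_1: C_1 → C_0 sends each edge [p,q] (with p < q) to q − p. For instance
  ∂[1,7] = [7] − [1].
The resulting 7×21 matrix has rank 6, and its Smith normal form has invariant factors (1,1,1,1,1,1).

The boundary map ∂_2: C_2 → C_1 maps a triangle to the signed sum of its edges. For instance
  ∂[3,4,7] = [4,7] − [3,7] + [3,4],
  ∂[3,5,6] = [5,6] − [3,6] + [3,5].
This gives a 21×14 integer matrix of rank 13; reducing to Smith normal form yields diagonal entries (1,1,1,1,1,1,1,1,1,1,1,1,1).

Now H_k = ker ∂_k / im ∂_{k+1}, so:

  H_2: rank ker ∂_2 − rank ∂_3 = (14 − 13) − 0 = 1, and there is no ∂_3, so H_2 ≅ Z.

H_2 ≅ Z.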